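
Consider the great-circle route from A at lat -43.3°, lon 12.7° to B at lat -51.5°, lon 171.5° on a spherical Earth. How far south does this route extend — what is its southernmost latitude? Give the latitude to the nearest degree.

≈ -81°

The great circle lies in the plane with unit normal n̂ = (p₁ × p₂)/|p₁ × p₂|.
Here n̂_z ≈ +0.165; the vertex latitude is φ_max = arccos|n̂_z| ≈ 80.5°.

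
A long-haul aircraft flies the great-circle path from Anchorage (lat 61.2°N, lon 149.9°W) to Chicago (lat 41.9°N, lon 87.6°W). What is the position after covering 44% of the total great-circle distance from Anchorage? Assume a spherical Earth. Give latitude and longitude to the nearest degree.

From cos δ = sin φ₁ sin φ₂ + cos φ₁ cos φ₂ cos Δλ, the central angle is δ ≈ 0.720 rad (41.2°).
Interpolate at f = 0.44 with slerp weights a = sin((1−f)δ)/sin δ ≈ 0.595, b = sin(fδ)/sin δ ≈ 0.472.
p = a·p₁ + b·p₂ ≈ (-0.233, -0.495, 0.837); φ = arcsin(p_z) ≈ 56.82°, λ = atan2(p_y, p_x) ≈ -115.23°.

≈ lat 57°N, lon 115°W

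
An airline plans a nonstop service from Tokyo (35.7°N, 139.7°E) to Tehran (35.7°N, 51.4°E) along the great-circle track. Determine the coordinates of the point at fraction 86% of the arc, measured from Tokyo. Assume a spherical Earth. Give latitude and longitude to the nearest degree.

Convert each endpoint to a unit vector on the sphere (x = cos φ cos λ, y = cos φ sin λ, z = sin φ).
The central angle between the endpoints is δ = arccos(p₁·p₂) ≈ 1.202 rad (68.9°).
Interpolate at f = 0.86 with slerp weights a = sin((1−f)δ)/sin δ ≈ 0.180, b = sin(fδ)/sin δ ≈ 0.921.
p = a·p₁ + b·p₂ ≈ (0.355, 0.679, 0.642); φ = arcsin(p_z) ≈ 39.97°, λ = atan2(p_y, p_x) ≈ 62.37°.

≈ 40°N, 62°E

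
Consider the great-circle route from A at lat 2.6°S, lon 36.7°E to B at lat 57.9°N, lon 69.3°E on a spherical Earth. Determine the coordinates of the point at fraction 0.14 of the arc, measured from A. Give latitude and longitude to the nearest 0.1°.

Convert each endpoint to a unit vector on the sphere (x = cos φ cos λ, y = cos φ sin λ, z = sin φ).
The central angle between the endpoints is δ = arccos(p₁·p₂) ≈ 1.150 rad (65.9°).
Interpolate at f = 0.14 with slerp weights a = sin((1−f)δ)/sin δ ≈ 0.915, b = sin(fδ)/sin δ ≈ 0.176.
p = a·p₁ + b·p₂ ≈ (0.766, 0.634, 0.107); φ = arcsin(p_z) ≈ 6.16°, λ = atan2(p_y, p_x) ≈ 39.60°.

≈ lat 6.2°N, lon 39.6°E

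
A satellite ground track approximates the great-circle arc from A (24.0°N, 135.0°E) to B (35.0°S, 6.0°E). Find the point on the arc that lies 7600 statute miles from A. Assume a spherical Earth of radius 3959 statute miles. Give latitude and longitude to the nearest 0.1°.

≈ (31.3°S, 35.4°E)

Convert each endpoint to a unit vector on the sphere (x = cos φ cos λ, y = cos φ sin λ, z = sin φ).
The central angle between the endpoints is δ = arccos(p₁·p₂) ≈ 2.352 rad (134.8°). The total great-circle distance is δ·R ≈ 2.352 × 3959 ≈ 9312 mi, so the target fraction is f = 7600/9312 ≈ 0.816.
Interpolate at f ≈ 0.816 with slerp weights a = sin((1−f)δ)/sin δ ≈ 0.590, b = sin(fδ)/sin δ ≈ 1.324.
p = a·p₁ + b·p₂ ≈ (0.697, 0.495, -0.519); φ = arcsin(p_z) ≈ -31.27°, λ = atan2(p_y, p_x) ≈ 35.36°.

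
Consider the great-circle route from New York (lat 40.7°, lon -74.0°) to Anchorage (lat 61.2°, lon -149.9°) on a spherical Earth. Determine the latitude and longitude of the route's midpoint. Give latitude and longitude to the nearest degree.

The haversine formula gives a central angle δ ≈ 0.849 rad (48.7°) between the endpoints.
Interpolate at f = 1/2 with slerp weights a = sin((1−f)δ)/sin δ ≈ 0.549, b = sin(fδ)/sin δ ≈ 0.549.
p = a·p₁ + b·p₂ ≈ (-0.114, -0.532, 0.839); φ = arcsin(p_z) ≈ 57.00°, λ = atan2(p_y, p_x) ≈ -102.09°.

≈ lat 57°, lon -102°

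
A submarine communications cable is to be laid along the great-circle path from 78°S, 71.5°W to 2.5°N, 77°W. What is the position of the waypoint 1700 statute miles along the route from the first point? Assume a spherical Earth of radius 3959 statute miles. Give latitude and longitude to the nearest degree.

≈ 53°S, 75°W

Convert each endpoint to a unit vector on the sphere (x = cos φ cos λ, y = cos φ sin λ, z = sin φ).
The central angle between the endpoints is δ = arccos(p₁·p₂) ≈ 1.406 rad (80.6°). The total great-circle distance is δ·R ≈ 1.406 × 3959 ≈ 5566 mi, so the target fraction is f = 1700/5566 ≈ 0.305.
Interpolate at f ≈ 0.305 with slerp weights a = sin((1−f)δ)/sin δ ≈ 0.840, b = sin(fδ)/sin δ ≈ 0.422.
p = a·p₁ + b·p₂ ≈ (0.150, -0.576, -0.803); φ = arcsin(p_z) ≈ -53.44°, λ = atan2(p_y, p_x) ≈ -75.39°.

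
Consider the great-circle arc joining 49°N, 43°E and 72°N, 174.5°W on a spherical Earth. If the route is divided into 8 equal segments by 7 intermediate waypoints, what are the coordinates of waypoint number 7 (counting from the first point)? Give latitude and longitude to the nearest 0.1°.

≈ 77.7°N, 169.5°E

Write both endpoints as unit vectors p₁, p₂ with components (cos φ cos λ, cos φ sin λ, sin φ).
The central angle between the endpoints is δ = arccos(p₁·p₂) ≈ 0.980 rad (56.2°).
Interpolate at f = 7/8 with slerp weights a = sin((1−f)δ)/sin δ ≈ 0.147, b = sin(fδ)/sin δ ≈ 0.911.
p = a·p₁ + b·p₂ ≈ (-0.209, 0.039, 0.977); φ = arcsin(p_z) ≈ 77.70°, λ = atan2(p_y, p_x) ≈ 169.49°.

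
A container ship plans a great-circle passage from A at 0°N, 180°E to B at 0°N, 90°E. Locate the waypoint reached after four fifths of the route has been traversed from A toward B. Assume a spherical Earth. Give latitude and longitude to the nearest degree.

Write both endpoints as unit vectors p₁, p₂ with components (cos φ cos λ, cos φ sin λ, sin φ).
The central angle between the endpoints is δ = arccos(p₁·p₂) ≈ 1.571 rad (90.0°).
Interpolate at f = 4/5 with slerp weights a = sin((1−f)δ)/sin δ ≈ 0.309, b = sin(fδ)/sin δ ≈ 0.951.
p = a·p₁ + b·p₂ ≈ (-0.309, 0.951, 0.000); φ = arcsin(p_z) ≈ 0.00°, λ = atan2(p_y, p_x) ≈ 108.00°.

≈ 0°N, 108°E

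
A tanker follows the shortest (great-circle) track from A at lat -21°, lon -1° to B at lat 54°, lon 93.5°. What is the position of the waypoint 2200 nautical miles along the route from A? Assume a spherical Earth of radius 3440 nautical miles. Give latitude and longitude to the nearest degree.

≈ lat 9°, lon 21°

From cos δ = sin φ₁ sin φ₂ + cos φ₁ cos φ₂ cos Δλ, the central angle is δ ≈ 1.910 rad (109.4°). The total great-circle distance is δ·R ≈ 1.910 × 3440 ≈ 6571 nmi, so the target fraction is f = 2200/6571 ≈ 0.335.
Interpolate at f ≈ 0.335 with slerp weights a = sin((1−f)δ)/sin δ ≈ 1.013, b = sin(fδ)/sin δ ≈ 0.633.
p = a·p₁ + b·p₂ ≈ (0.923, 0.355, 0.149); φ = arcsin(p_z) ≈ 8.57°, λ = atan2(p_y, p_x) ≈ 21.03°.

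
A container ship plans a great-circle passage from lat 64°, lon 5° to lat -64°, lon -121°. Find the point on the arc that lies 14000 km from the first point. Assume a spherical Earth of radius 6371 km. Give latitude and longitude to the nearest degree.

The haversine formula gives a central angle δ ≈ 2.741 rad (157.0°) between the endpoints. The total great-circle distance is δ·R ≈ 2.741 × 6371 ≈ 17462 km, so the target fraction is f = 14000/17462 ≈ 0.802.
Interpolate at f ≈ 0.802 with slerp weights a = sin((1−f)δ)/sin δ ≈ 1.326, b = sin(fδ)/sin δ ≈ 2.077.
p = a·p₁ + b·p₂ ≈ (0.110, -0.730, -0.675); φ = arcsin(p_z) ≈ -42.45°, λ = atan2(p_y, p_x) ≈ -81.42°.

≈ lat -42°, lon -81°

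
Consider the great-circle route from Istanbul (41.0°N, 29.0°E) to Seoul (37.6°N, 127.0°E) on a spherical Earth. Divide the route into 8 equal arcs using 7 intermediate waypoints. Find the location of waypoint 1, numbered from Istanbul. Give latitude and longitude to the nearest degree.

Write both endpoints as unit vectors p₁, p₂ with components (cos φ cos λ, cos φ sin λ, sin φ).
The central angle between the endpoints is δ = arccos(p₁·p₂) ≈ 1.248 rad (71.5°).
Interpolate at f = 1/8 with slerp weights a = sin((1−f)δ)/sin δ ≈ 0.936, b = sin(fδ)/sin δ ≈ 0.164.
p = a·p₁ + b·p₂ ≈ (0.540, 0.446, 0.714); φ = arcsin(p_z) ≈ 45.56°, λ = atan2(p_y, p_x) ≈ 39.58°.

≈ 46°N, 40°E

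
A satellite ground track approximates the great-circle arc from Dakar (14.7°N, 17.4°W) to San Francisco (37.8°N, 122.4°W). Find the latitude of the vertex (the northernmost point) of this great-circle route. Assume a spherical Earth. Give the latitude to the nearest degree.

The great circle lies in the plane with unit normal n̂ = (p₁ × p₂)/|p₁ × p₂|.
Here n̂_z ≈ -0.739; the vertex latitude is φ_max = arccos|n̂_z| ≈ 42.4°.
Check via Clairaut: cos φ_max = |cos φ₁| · sin C = cos(14.7°)·sin(49.8°) ≈ 0.739, again giving ≈ 42.4°.

≈ 42°N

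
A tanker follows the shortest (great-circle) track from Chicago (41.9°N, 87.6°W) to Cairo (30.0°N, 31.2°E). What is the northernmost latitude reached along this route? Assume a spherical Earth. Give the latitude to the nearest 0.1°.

The great circle lies in the plane with unit normal n̂ = (p₁ × p₂)/|p₁ × p₂|.
Here n̂_z ≈ +0.565; the vertex latitude is φ_max = arccos|n̂_z| ≈ 55.6°.
Check via Clairaut: cos φ_max = |cos φ₁| · sin C = cos(41.9°)·sin(49.4°) ≈ 0.565, again giving ≈ 55.6°.

≈ 55.6°N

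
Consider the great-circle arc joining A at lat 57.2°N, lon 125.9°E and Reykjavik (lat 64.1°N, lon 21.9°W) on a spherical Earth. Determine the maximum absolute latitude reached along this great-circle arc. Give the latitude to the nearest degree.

≈ 81°N

The great circle lies in the plane with unit normal n̂ = (p₁ × p₂)/|p₁ × p₂|.
Here n̂_z ≈ -0.152; the vertex latitude is φ_max = arccos|n̂_z| ≈ 81.3°.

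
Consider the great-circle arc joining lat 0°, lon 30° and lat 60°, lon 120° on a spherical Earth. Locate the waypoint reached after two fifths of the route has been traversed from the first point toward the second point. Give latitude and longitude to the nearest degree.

Write both endpoints as unit vectors p₁, p₂ with components (cos φ cos λ, cos φ sin λ, sin φ).
The central angle between the endpoints is δ = arccos(p₁·p₂) ≈ 1.571 rad (90.0°).
Interpolate at f = 2/5 with slerp weights a = sin((1−f)δ)/sin δ ≈ 0.809, b = sin(fδ)/sin δ ≈ 0.588.
p = a·p₁ + b·p₂ ≈ (0.554, 0.659, 0.509); φ = arcsin(p_z) ≈ 30.60°, λ = atan2(p_y, p_x) ≈ 49.96°.

≈ lat 31°, lon 50°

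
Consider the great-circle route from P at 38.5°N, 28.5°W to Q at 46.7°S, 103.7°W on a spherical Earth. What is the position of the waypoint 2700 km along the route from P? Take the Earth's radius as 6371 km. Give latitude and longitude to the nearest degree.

≈ 20°N, 46°W

Write both endpoints as unit vectors p₁, p₂ with components (cos φ cos λ, cos φ sin λ, sin φ).
The central angle between the endpoints is δ = arccos(p₁·p₂) ≈ 1.892 rad (108.4°). The total great-circle distance is δ·R ≈ 1.892 × 6371 ≈ 12056 km, so the target fraction is f = 2700/12056 ≈ 0.224.
Interpolate at f ≈ 0.224 with slerp weights a = sin((1−f)δ)/sin δ ≈ 1.048, b = sin(fδ)/sin δ ≈ 0.433.
p = a·p₁ + b·p₂ ≈ (0.651, -0.680, 0.337); φ = arcsin(p_z) ≈ 19.71°, λ = atan2(p_y, p_x) ≈ -46.27°.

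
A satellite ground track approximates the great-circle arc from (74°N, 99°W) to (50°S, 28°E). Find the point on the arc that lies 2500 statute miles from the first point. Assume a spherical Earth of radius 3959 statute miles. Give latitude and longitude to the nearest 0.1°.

Convert each endpoint to a unit vector on the sphere (x = cos φ cos λ, y = cos φ sin λ, z = sin φ).
The central angle between the endpoints is δ = arccos(p₁·p₂) ≈ 2.574 rad (147.5°). The total great-circle distance is δ·R ≈ 2.574 × 3959 ≈ 10189 mi, so the target fraction is f = 2500/10189 ≈ 0.245.
Interpolate at f ≈ 0.245 with slerp weights a = sin((1−f)δ)/sin δ ≈ 1.732, b = sin(fδ)/sin δ ≈ 1.097.
p = a·p₁ + b·p₂ ≈ (0.548, -0.140, 0.825); φ = arcsin(p_z) ≈ 55.54°, λ = atan2(p_y, p_x) ≈ -14.37°.

≈ (55.5°N, 14.4°W)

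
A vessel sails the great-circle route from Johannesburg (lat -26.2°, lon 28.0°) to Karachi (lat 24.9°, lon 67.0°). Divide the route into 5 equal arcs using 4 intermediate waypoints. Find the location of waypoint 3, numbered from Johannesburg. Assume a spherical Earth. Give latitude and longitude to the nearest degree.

Convert each endpoint to a unit vector on the sphere (x = cos φ cos λ, y = cos φ sin λ, z = sin φ).
The central angle between the endpoints is δ = arccos(p₁·p₂) ≈ 1.108 rad (63.5°).
Interpolate at f = 3/5 with slerp weights a = sin((1−f)δ)/sin δ ≈ 0.479, b = sin(fδ)/sin δ ≈ 0.689.
p = a·p₁ + b·p₂ ≈ (0.624, 0.777, 0.079); φ = arcsin(p_z) ≈ 4.51°, λ = atan2(p_y, p_x) ≈ 51.25°.

≈ lat 5°, lon 51°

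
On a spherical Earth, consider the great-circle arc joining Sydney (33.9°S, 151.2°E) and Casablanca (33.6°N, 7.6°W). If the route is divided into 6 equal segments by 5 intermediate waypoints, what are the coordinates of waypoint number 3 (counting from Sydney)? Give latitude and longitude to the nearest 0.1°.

Write both endpoints as unit vectors p₁, p₂ with components (cos φ cos λ, cos φ sin λ, sin φ).
The central angle between the endpoints is δ = arccos(p₁·p₂) ≈ 2.834 rad (162.4°).
Interpolate at f = 3/6 with slerp weights a = sin((1−f)δ)/sin δ ≈ 3.269, b = sin(fδ)/sin δ ≈ 3.269.
p = a·p₁ + b·p₂ ≈ (0.321, 0.947, -0.014); φ = arcsin(p_z) ≈ -0.82°, λ = atan2(p_y, p_x) ≈ 71.26°.

≈ 0.8°S, 71.3°E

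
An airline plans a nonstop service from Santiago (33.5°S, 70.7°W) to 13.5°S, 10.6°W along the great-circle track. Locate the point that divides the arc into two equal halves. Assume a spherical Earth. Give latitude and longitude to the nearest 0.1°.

From cos δ = sin φ₁ sin φ₂ + cos φ₁ cos φ₂ cos Δλ, the central angle is δ ≈ 1.009 rad (57.8°).
Interpolate at f = 1/2 with slerp weights a = sin((1−f)δ)/sin δ ≈ 0.571, b = sin(fδ)/sin δ ≈ 0.571.
p = a·p₁ + b·p₂ ≈ (0.703, -0.552, -0.449); φ = arcsin(p_z) ≈ -26.65°, λ = atan2(p_y, p_x) ≈ -38.11°.

≈ 26.6°S, 38.1°W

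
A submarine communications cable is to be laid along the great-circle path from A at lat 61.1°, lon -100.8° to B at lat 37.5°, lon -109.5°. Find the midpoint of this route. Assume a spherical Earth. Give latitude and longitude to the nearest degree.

Write both endpoints as unit vectors p₁, p₂ with components (cos φ cos λ, cos φ sin λ, sin φ).
The central angle between the endpoints is δ = arccos(p₁·p₂) ≈ 0.423 rad (24.2°).
Interpolate at f = 1/2 with slerp weights a = sin((1−f)δ)/sin δ ≈ 0.511, b = sin(fδ)/sin δ ≈ 0.511.
p = a·p₁ + b·p₂ ≈ (-0.182, -0.625, 0.759); φ = arcsin(p_z) ≈ 49.38°, λ = atan2(p_y, p_x) ≈ -106.21°.

≈ lat 49°, lon -106°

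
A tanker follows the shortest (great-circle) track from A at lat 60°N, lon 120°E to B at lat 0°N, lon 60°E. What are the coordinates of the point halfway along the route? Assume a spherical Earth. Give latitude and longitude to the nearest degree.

From cos δ = sin φ₁ sin φ₂ + cos φ₁ cos φ₂ cos Δλ, the central angle is δ ≈ 1.318 rad (75.5°).
Interpolate at f = 1/2 with slerp weights a = sin((1−f)δ)/sin δ ≈ 0.632, b = sin(fδ)/sin δ ≈ 0.632.
p = a·p₁ + b·p₂ ≈ (0.158, 0.822, 0.548); φ = arcsin(p_z) ≈ 33.21°, λ = atan2(p_y, p_x) ≈ 79.11°.

≈ lat 33°N, lon 79°E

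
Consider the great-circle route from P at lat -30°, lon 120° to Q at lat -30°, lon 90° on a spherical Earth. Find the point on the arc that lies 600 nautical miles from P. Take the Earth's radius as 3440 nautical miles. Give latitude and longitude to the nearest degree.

≈ lat -31°, lon 108°

Write both endpoints as unit vectors p₁, p₂ with components (cos φ cos λ, cos φ sin λ, sin φ).
The central angle between the endpoints is δ = arccos(p₁·p₂) ≈ 0.452 rad (25.9°). The total great-circle distance is δ·R ≈ 0.452 × 3440 ≈ 1555 nmi, so the target fraction is f = 600/1555 ≈ 0.386.
Interpolate at f ≈ 0.386 with slerp weights a = sin((1−f)δ)/sin δ ≈ 0.628, b = sin(fδ)/sin δ ≈ 0.397.
p = a·p₁ + b·p₂ ≈ (-0.272, 0.815, -0.512); φ = arcsin(p_z) ≈ -30.82°, λ = atan2(p_y, p_x) ≈ 108.45°.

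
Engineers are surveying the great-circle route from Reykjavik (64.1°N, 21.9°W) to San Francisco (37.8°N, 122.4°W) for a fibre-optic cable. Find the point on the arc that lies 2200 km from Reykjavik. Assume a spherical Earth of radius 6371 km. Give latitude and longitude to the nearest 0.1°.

The haversine formula gives a central angle δ ≈ 1.060 rad (60.8°) between the endpoints. The total great-circle distance is δ·R ≈ 1.060 × 6371 ≈ 6756 km, so the target fraction is f = 2200/6756 ≈ 0.326.
Interpolate at f ≈ 0.326 with slerp weights a = sin((1−f)δ)/sin δ ≈ 0.751, b = sin(fδ)/sin δ ≈ 0.388.
p = a·p₁ + b·p₂ ≈ (0.140, -0.381, 0.914); φ = arcsin(p_z) ≈ 66.03°, λ = atan2(p_y, p_x) ≈ -69.79°.

≈ 66.0°N, 69.8°W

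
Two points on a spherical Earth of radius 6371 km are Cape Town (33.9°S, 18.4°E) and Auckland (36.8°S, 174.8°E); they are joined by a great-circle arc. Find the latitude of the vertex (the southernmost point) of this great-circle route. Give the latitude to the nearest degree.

≈ 74°S

The great circle lies in the plane with unit normal n̂ = (p₁ × p₂)/|p₁ × p₂|.
Here n̂_z ≈ +0.277; the vertex latitude is φ_max = arccos|n̂_z| ≈ 73.9°.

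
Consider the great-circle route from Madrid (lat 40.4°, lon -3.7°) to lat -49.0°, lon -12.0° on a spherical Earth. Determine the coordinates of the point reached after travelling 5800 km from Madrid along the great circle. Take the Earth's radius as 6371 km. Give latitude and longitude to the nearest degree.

≈ lat -12°, lon -8°

Write both endpoints as unit vectors p₁, p₂ with components (cos φ cos λ, cos φ sin λ, sin φ).
The central angle between the endpoints is δ = arccos(p₁·p₂) ≈ 1.566 rad (89.7°). The total great-circle distance is δ·R ≈ 1.566 × 6371 ≈ 9974 km, so the target fraction is f = 5800/9974 ≈ 0.582.
Interpolate at f ≈ 0.582 with slerp weights a = sin((1−f)δ)/sin δ ≈ 0.609, b = sin(fδ)/sin δ ≈ 0.790.
p = a·p₁ + b·p₂ ≈ (0.970, -0.138, -0.201); φ = arcsin(p_z) ≈ -11.60°, λ = atan2(p_y, p_x) ≈ -8.08°.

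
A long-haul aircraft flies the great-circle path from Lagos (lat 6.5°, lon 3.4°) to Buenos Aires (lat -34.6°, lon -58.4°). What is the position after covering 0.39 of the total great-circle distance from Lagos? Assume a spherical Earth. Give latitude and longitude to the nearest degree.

≈ lat -11°, lon -18°

The haversine formula gives a central angle δ ≈ 1.243 rad (71.2°) between the endpoints.
Interpolate at f = 0.39 with slerp weights a = sin((1−f)δ)/sin δ ≈ 0.726, b = sin(fδ)/sin δ ≈ 0.492.
p = a·p₁ + b·p₂ ≈ (0.933, -0.302, -0.197); φ = arcsin(p_z) ≈ -11.38°, λ = atan2(p_y, p_x) ≈ -17.96°.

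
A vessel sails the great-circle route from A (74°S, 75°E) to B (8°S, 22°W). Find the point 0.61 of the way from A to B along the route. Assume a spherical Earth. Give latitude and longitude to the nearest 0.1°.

≈ (39.3°S, 10.9°W)

Write both endpoints as unit vectors p₁, p₂ with components (cos φ cos λ, cos φ sin λ, sin φ).
The central angle between the endpoints is δ = arccos(p₁·p₂) ≈ 1.470 rad (84.2°).
Interpolate at f = 0.61 with slerp weights a = sin((1−f)δ)/sin δ ≈ 0.545, b = sin(fδ)/sin δ ≈ 0.785.
p = a·p₁ + b·p₂ ≈ (0.760, -0.146, -0.633); φ = arcsin(p_z) ≈ -39.30°, λ = atan2(p_y, p_x) ≈ -10.89°.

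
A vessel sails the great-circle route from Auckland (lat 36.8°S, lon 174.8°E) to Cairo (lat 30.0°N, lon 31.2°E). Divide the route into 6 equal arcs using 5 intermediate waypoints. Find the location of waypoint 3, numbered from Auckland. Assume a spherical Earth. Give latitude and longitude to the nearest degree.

Write both endpoints as unit vectors p₁, p₂ with components (cos φ cos λ, cos φ sin λ, sin φ).
The central angle between the endpoints is δ = arccos(p₁·p₂) ≈ 2.602 rad (149.1°).
Interpolate at f = 3/6 with slerp weights a = sin((1−f)δ)/sin δ ≈ 1.874, b = sin(fδ)/sin δ ≈ 1.874.
p = a·p₁ + b·p₂ ≈ (-0.106, 0.977, -0.186); φ = arcsin(p_z) ≈ -10.70°, λ = atan2(p_y, p_x) ≈ 96.21°.

≈ lat 11°S, lon 96°E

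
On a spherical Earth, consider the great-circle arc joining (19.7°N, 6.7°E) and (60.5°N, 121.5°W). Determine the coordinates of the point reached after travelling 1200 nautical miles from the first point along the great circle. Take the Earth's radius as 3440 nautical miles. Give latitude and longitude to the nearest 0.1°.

≈ (37.8°N, 2.9°W)

Write both endpoints as unit vectors p₁, p₂ with components (cos φ cos λ, cos φ sin λ, sin φ).
The central angle between the endpoints is δ = arccos(p₁·p₂) ≈ 1.564 rad (89.6°). The total great-circle distance is δ·R ≈ 1.564 × 3440 ≈ 5381 nmi, so the target fraction is f = 1200/5381 ≈ 0.223.
Interpolate at f ≈ 0.223 with slerp weights a = sin((1−f)δ)/sin δ ≈ 0.937, b = sin(fδ)/sin δ ≈ 0.342.
p = a·p₁ + b·p₂ ≈ (0.789, -0.041, 0.614); φ = arcsin(p_z) ≈ 37.84°, λ = atan2(p_y, p_x) ≈ -2.94°.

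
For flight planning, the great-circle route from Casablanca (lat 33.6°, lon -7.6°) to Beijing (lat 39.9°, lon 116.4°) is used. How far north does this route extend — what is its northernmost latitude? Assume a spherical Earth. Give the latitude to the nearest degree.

≈ 58°

The great circle lies in the plane with unit normal n̂ = (p₁ × p₂)/|p₁ × p₂|.
Here n̂_z ≈ +0.530; the vertex latitude is φ_max = arccos|n̂_z| ≈ 58.0°.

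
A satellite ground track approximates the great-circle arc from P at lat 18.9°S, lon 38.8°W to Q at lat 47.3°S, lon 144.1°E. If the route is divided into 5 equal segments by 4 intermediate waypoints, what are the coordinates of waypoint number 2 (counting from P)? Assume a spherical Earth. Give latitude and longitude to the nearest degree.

≈ lat 64°S, lon 42°W

From cos δ = sin φ₁ sin φ₂ + cos φ₁ cos φ₂ cos Δλ, the central angle is δ ≈ 1.985 rad (113.7°).
Interpolate at f = 2/5 with slerp weights a = sin((1−f)δ)/sin δ ≈ 1.015, b = sin(fδ)/sin δ ≈ 0.779.
p = a·p₁ + b·p₂ ≈ (0.320, -0.292, -0.901); φ = arcsin(p_z) ≈ -64.34°, λ = atan2(p_y, p_x) ≈ -42.34°.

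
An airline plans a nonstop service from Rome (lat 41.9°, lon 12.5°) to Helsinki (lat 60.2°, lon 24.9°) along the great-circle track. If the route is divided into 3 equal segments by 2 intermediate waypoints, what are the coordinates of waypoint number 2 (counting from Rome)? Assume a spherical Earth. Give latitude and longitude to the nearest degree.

≈ lat 54°, lon 20°

Convert each endpoint to a unit vector on the sphere (x = cos φ cos λ, y = cos φ sin λ, z = sin φ).
The central angle between the endpoints is δ = arccos(p₁·p₂) ≈ 0.346 rad (19.8°).
Interpolate at f = 2/3 with slerp weights a = sin((1−f)δ)/sin δ ≈ 0.339, b = sin(fδ)/sin δ ≈ 0.674.
p = a·p₁ + b·p₂ ≈ (0.550, 0.196, 0.812); φ = arcsin(p_z) ≈ 54.25°, λ = atan2(p_y, p_x) ≈ 19.57°.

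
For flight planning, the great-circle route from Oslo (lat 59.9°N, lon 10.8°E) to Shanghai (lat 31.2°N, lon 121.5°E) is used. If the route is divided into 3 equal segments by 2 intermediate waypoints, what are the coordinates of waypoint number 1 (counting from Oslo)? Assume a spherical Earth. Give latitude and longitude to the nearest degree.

≈ lat 64°N, lon 63°E

The haversine formula gives a central angle δ ≈ 1.270 rad (72.8°) between the endpoints.
Interpolate at f = 1/3 with slerp weights a = sin((1−f)δ)/sin δ ≈ 0.784, b = sin(fδ)/sin δ ≈ 0.430.
p = a·p₁ + b·p₂ ≈ (0.194, 0.387, 0.901); φ = arcsin(p_z) ≈ 64.32°, λ = atan2(p_y, p_x) ≈ 63.38°.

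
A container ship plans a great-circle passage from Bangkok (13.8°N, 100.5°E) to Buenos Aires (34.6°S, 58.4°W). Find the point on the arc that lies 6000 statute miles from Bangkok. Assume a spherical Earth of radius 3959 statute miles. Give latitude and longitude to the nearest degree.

From cos δ = sin φ₁ sin φ₂ + cos φ₁ cos φ₂ cos Δλ, the central angle is δ ≈ 2.649 rad (151.8°). The total great-circle distance is δ·R ≈ 2.649 × 3959 ≈ 10488 mi, so the target fraction is f = 6000/10488 ≈ 0.572.
Interpolate at f ≈ 0.572 with slerp weights a = sin((1−f)δ)/sin δ ≈ 1.917, b = sin(fδ)/sin δ ≈ 2.112.
p = a·p₁ + b·p₂ ≈ (0.572, 0.349, -0.742); φ = arcsin(p_z) ≈ -47.93°, λ = atan2(p_y, p_x) ≈ 31.41°.

≈ 48°S, 31°E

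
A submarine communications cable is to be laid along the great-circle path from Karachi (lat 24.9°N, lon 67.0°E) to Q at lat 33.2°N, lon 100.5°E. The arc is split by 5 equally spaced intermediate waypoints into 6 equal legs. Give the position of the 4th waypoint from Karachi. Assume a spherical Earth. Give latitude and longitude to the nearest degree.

≈ lat 31°N, lon 89°E

Convert each endpoint to a unit vector on the sphere (x = cos φ cos λ, y = cos φ sin λ, z = sin φ).
The central angle between the endpoints is δ = arccos(p₁·p₂) ≈ 0.529 rad (30.3°).
Interpolate at f = 4/6 with slerp weights a = sin((1−f)δ)/sin δ ≈ 0.348, b = sin(fδ)/sin δ ≈ 0.684.
p = a·p₁ + b·p₂ ≈ (0.019, 0.853, 0.521); φ = arcsin(p_z) ≈ 31.41°, λ = atan2(p_y, p_x) ≈ 88.74°.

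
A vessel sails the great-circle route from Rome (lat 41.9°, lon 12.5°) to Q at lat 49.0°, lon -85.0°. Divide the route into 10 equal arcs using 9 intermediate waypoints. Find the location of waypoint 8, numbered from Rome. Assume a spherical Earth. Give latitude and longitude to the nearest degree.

The haversine formula gives a central angle δ ≈ 1.115 rad (63.9°) between the endpoints.
Interpolate at f = 8/10 with slerp weights a = sin((1−f)δ)/sin δ ≈ 0.246, b = sin(fδ)/sin δ ≈ 0.867.
p = a·p₁ + b·p₂ ≈ (0.229, -0.527, 0.819); φ = arcsin(p_z) ≈ 54.95°, λ = atan2(p_y, p_x) ≈ -66.55°.

≈ lat 55°, lon -67°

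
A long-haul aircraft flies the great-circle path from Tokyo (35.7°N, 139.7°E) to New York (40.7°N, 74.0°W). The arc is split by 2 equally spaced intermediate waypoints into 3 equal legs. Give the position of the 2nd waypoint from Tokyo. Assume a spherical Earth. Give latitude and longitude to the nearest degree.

Convert each endpoint to a unit vector on the sphere (x = cos φ cos λ, y = cos φ sin λ, z = sin φ).
The central angle between the endpoints is δ = arccos(p₁·p₂) ≈ 1.703 rad (97.6°).
Interpolate at f = 2/3 with slerp weights a = sin((1−f)δ)/sin δ ≈ 0.542, b = sin(fδ)/sin δ ≈ 0.915.
p = a·p₁ + b·p₂ ≈ (-0.145, -0.382, 0.913); φ = arcsin(p_z) ≈ 65.91°, λ = atan2(p_y, p_x) ≈ -110.77°.

≈ (66°N, 111°W)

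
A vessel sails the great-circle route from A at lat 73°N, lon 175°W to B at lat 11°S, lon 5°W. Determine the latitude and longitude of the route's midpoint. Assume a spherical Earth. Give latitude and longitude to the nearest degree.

Write both endpoints as unit vectors p₁, p₂ with components (cos φ cos λ, cos φ sin λ, sin φ).
The central angle between the endpoints is δ = arccos(p₁·p₂) ≈ 2.055 rad (117.7°).
Interpolate at f = 1/2 with slerp weights a = sin((1−f)δ)/sin δ ≈ 0.967, b = sin(fδ)/sin δ ≈ 0.967.
p = a·p₁ + b·p₂ ≈ (0.664, -0.107, 0.740); φ = arcsin(p_z) ≈ 47.74°, λ = atan2(p_y, p_x) ≈ -9.19°.

≈ lat 48°N, lon 9°W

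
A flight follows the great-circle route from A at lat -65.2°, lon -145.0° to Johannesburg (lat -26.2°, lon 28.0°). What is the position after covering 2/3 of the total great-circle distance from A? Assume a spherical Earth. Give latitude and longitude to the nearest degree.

Convert each endpoint to a unit vector on the sphere (x = cos φ cos λ, y = cos φ sin λ, z = sin φ).
The central angle between the endpoints is δ = arccos(p₁·p₂) ≈ 1.544 rad (88.4°).
Interpolate at f = 2/3 with slerp weights a = sin((1−f)δ)/sin δ ≈ 0.492, b = sin(fδ)/sin δ ≈ 0.857.
p = a·p₁ + b·p₂ ≈ (0.510, 0.243, -0.825); φ = arcsin(p_z) ≈ -55.62°, λ = atan2(p_y, p_x) ≈ 25.45°.

≈ lat -56°, lon 25°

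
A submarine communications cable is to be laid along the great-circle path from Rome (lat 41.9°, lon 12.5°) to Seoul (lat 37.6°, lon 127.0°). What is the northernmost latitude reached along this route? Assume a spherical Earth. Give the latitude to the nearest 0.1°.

≈ 57.1°

The great circle lies in the plane with unit normal n̂ = (p₁ × p₂)/|p₁ × p₂|.
Here n̂_z ≈ +0.544; the vertex latitude is φ_max = arccos|n̂_z| ≈ 57.1°.
Check via Clairaut: cos φ_max = |cos φ₁| · sin C = cos(41.9°)·sin(46.9°) ≈ 0.544, again giving ≈ 57.1°.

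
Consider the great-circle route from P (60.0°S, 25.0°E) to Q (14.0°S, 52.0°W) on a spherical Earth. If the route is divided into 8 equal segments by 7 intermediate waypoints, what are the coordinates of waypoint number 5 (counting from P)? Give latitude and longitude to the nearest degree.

Convert each endpoint to a unit vector on the sphere (x = cos φ cos λ, y = cos φ sin λ, z = sin φ).
The central angle between the endpoints is δ = arccos(p₁·p₂) ≈ 1.246 rad (71.4°).
Interpolate at f = 5/8 with slerp weights a = sin((1−f)δ)/sin δ ≈ 0.475, b = sin(fδ)/sin δ ≈ 0.741.
p = a·p₁ + b·p₂ ≈ (0.658, -0.466, -0.591); φ = arcsin(p_z) ≈ -36.23°, λ = atan2(p_y, p_x) ≈ -35.32°.

≈ (36°S, 35°W)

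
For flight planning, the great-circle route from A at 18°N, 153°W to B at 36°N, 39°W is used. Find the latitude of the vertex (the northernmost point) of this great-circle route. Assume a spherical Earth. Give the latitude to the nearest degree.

≈ 45°N

The great circle lies in the plane with unit normal n̂ = (p₁ × p₂)/|p₁ × p₂|.
Here n̂_z ≈ +0.709; the vertex latitude is φ_max = arccos|n̂_z| ≈ 44.8°.
Check via Clairaut: cos φ_max = |cos φ₁| · sin C = cos(18.0°)·sin(48.2°) ≈ 0.709, again giving ≈ 44.8°.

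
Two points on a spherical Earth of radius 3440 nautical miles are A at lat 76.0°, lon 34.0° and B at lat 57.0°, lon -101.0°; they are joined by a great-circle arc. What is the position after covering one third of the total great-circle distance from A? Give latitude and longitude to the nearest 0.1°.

≈ lat 81.7°, lon -43.8°

Convert each endpoint to a unit vector on the sphere (x = cos φ cos λ, y = cos φ sin λ, z = sin φ).
The central angle between the endpoints is δ = arccos(p₁·p₂) ≈ 0.766 rad (43.9°).
Interpolate at f = 1/3 with slerp weights a = sin((1−f)δ)/sin δ ≈ 0.705, b = sin(fδ)/sin δ ≈ 0.364.
p = a·p₁ + b·p₂ ≈ (0.104, -0.099, 0.990); φ = arcsin(p_z) ≈ 81.75°, λ = atan2(p_y, p_x) ≈ -43.83°.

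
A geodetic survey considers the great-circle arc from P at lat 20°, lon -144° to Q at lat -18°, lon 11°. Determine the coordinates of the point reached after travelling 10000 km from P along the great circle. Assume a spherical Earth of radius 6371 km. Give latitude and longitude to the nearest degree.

The haversine formula gives a central angle δ ≈ 2.728 rad (156.3°) between the endpoints. The total great-circle distance is δ·R ≈ 2.728 × 6371 ≈ 17380 km, so the target fraction is f = 10000/17380 ≈ 0.575.
Interpolate at f ≈ 0.575 with slerp weights a = sin((1−f)δ)/sin δ ≈ 2.279, b = sin(fδ)/sin δ ≈ 2.488.
p = a·p₁ + b·p₂ ≈ (0.590, -0.807, 0.011); φ = arcsin(p_z) ≈ 0.62°, λ = atan2(p_y, p_x) ≈ -53.85°.

≈ lat 1°, lon -54°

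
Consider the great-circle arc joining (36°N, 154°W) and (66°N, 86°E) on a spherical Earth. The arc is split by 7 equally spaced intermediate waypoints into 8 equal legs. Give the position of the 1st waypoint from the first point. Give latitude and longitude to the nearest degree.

≈ (44°N, 158°W)

Write both endpoints as unit vectors p₁, p₂ with components (cos φ cos λ, cos φ sin λ, sin φ).
The central angle between the endpoints is δ = arccos(p₁·p₂) ≈ 1.189 rad (68.1°).
Interpolate at f = 1/8 with slerp weights a = sin((1−f)δ)/sin δ ≈ 0.930, b = sin(fδ)/sin δ ≈ 0.160.
p = a·p₁ + b·p₂ ≈ (-0.671, -0.265, 0.692); φ = arcsin(p_z) ≈ 43.80°, λ = atan2(p_y, p_x) ≈ -158.47°.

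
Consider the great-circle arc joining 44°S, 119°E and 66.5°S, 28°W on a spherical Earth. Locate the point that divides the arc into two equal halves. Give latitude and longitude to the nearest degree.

≈ 75°S, 90°E

The haversine formula gives a central angle δ ≈ 1.163 rad (66.6°) between the endpoints.
Interpolate at f = 1/2 with slerp weights a = sin((1−f)δ)/sin δ ≈ 0.598, b = sin(fδ)/sin δ ≈ 0.598.
p = a·p₁ + b·p₂ ≈ (0.002, 0.264, -0.964); φ = arcsin(p_z) ≈ -74.67°, λ = atan2(p_y, p_x) ≈ 89.57°.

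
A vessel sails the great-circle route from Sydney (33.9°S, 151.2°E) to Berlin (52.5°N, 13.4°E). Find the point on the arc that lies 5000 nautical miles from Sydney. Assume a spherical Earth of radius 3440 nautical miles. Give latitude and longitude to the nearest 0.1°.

≈ 31.1°N, 95.9°E

Convert each endpoint to a unit vector on the sphere (x = cos φ cos λ, y = cos φ sin λ, z = sin φ).
The central angle between the endpoints is δ = arccos(p₁·p₂) ≈ 2.527 rad (144.8°). The total great-circle distance is δ·R ≈ 2.527 × 3440 ≈ 8692 nmi, so the target fraction is f = 5000/8692 ≈ 0.575.
Interpolate at f ≈ 0.575 with slerp weights a = sin((1−f)δ)/sin δ ≈ 1.523, b = sin(fδ)/sin δ ≈ 1.721.
p = a·p₁ + b·p₂ ≈ (-0.088, 0.852, 0.516); φ = arcsin(p_z) ≈ 31.08°, λ = atan2(p_y, p_x) ≈ 95.93°.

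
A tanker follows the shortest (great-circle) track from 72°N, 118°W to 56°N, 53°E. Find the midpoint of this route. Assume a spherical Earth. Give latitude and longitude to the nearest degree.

≈ 82°N, 42°E

Write both endpoints as unit vectors p₁, p₂ with components (cos φ cos λ, cos φ sin λ, sin φ).
The central angle between the endpoints is δ = arccos(p₁·p₂) ≈ 0.905 rad (51.8°).
Interpolate at f = 1/2 with slerp weights a = sin((1−f)δ)/sin δ ≈ 0.556, b = sin(fδ)/sin δ ≈ 0.556.
p = a·p₁ + b·p₂ ≈ (0.106, 0.097, 0.990); φ = arcsin(p_z) ≈ 81.74°, λ = atan2(p_y, p_x) ≈ 42.22°.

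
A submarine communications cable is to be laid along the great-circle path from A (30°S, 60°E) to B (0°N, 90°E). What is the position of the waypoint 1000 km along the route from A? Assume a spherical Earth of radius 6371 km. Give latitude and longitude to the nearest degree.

≈ (24°S, 67°E)

Write both endpoints as unit vectors p₁, p₂ with components (cos φ cos λ, cos φ sin λ, sin φ).
The central angle between the endpoints is δ = arccos(p₁·p₂) ≈ 0.723 rad (41.4°). The total great-circle distance is δ·R ≈ 0.723 × 6371 ≈ 4605 km, so the target fraction is f = 1000/4605 ≈ 0.217.
Interpolate at f ≈ 0.217 with slerp weights a = sin((1−f)δ)/sin δ ≈ 0.810, b = sin(fδ)/sin δ ≈ 0.236.
p = a·p₁ + b·p₂ ≈ (0.351, 0.844, -0.405); φ = arcsin(p_z) ≈ -23.91°, λ = atan2(p_y, p_x) ≈ 67.43°.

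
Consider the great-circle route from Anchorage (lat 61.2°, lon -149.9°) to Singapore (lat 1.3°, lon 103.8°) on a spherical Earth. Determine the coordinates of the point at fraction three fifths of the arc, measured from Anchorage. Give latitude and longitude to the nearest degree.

≈ lat 35°, lon 125°

The haversine formula gives a central angle δ ≈ 1.686 rad (96.6°) between the endpoints.
Interpolate at f = 3/5 with slerp weights a = sin((1−f)δ)/sin δ ≈ 0.629, b = sin(fδ)/sin δ ≈ 0.853.
p = a·p₁ + b·p₂ ≈ (-0.466, 0.677, 0.570); φ = arcsin(p_z) ≈ 34.77°, λ = atan2(p_y, p_x) ≈ 124.53°.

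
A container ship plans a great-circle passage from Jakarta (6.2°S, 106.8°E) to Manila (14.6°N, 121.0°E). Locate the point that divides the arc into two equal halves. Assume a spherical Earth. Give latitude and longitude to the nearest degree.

Write both endpoints as unit vectors p₁, p₂ with components (cos φ cos λ, cos φ sin λ, sin φ).
The central angle between the endpoints is δ = arccos(p₁·p₂) ≈ 0.438 rad (25.1°).
Interpolate at f = 1/2 with slerp weights a = sin((1−f)δ)/sin δ ≈ 0.512, b = sin(fδ)/sin δ ≈ 0.512.
p = a·p₁ + b·p₂ ≈ (-0.403, 0.912, 0.074); φ = arcsin(p_z) ≈ 4.23°, λ = atan2(p_y, p_x) ≈ 113.80°.

≈ 4°N, 114°E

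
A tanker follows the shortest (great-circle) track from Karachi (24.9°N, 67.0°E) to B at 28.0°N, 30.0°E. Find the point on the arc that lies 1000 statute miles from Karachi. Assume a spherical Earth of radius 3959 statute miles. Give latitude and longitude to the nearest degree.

Convert each endpoint to a unit vector on the sphere (x = cos φ cos λ, y = cos φ sin λ, z = sin φ).
The central angle between the endpoints is δ = arccos(p₁·p₂) ≈ 0.579 rad (33.1°). The total great-circle distance is δ·R ≈ 0.579 × 3959 ≈ 2290 mi, so the target fraction is f = 1000/2290 ≈ 0.437.
Interpolate at f ≈ 0.437 with slerp weights a = sin((1−f)δ)/sin δ ≈ 0.586, b = sin(fδ)/sin δ ≈ 0.457.
p = a·p₁ + b·p₂ ≈ (0.557, 0.691, 0.461); φ = arcsin(p_z) ≈ 27.46°, λ = atan2(p_y, p_x) ≈ 51.12°.

≈ 27°N, 51°E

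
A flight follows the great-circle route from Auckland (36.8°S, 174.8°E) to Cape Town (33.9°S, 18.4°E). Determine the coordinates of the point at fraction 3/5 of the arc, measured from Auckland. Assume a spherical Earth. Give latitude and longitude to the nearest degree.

Write both endpoints as unit vectors p₁, p₂ with components (cos φ cos λ, cos φ sin λ, sin φ).
The central angle between the endpoints is δ = arccos(p₁·p₂) ≈ 1.849 rad (106.0°).
Interpolate at f = 3/5 with slerp weights a = sin((1−f)δ)/sin δ ≈ 0.701, b = sin(fδ)/sin δ ≈ 0.931.
p = a·p₁ + b·p₂ ≈ (0.174, 0.295, -0.939); φ = arcsin(p_z) ≈ -69.96°, λ = atan2(p_y, p_x) ≈ 59.39°.

≈ (70°S, 59°E)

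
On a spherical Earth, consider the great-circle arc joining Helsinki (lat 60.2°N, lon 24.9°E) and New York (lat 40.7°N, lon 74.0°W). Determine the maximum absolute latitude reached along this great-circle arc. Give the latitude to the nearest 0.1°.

The great circle lies in the plane with unit normal n̂ = (p₁ × p₂)/|p₁ × p₂|.
Here n̂_z ≈ -0.432; the vertex latitude is φ_max = arccos|n̂_z| ≈ 64.4°.

≈ 64.4°N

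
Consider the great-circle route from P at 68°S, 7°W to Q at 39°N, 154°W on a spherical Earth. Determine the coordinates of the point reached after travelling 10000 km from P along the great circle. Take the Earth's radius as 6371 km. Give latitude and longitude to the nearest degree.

≈ 14°S, 136°W

Convert each endpoint to a unit vector on the sphere (x = cos φ cos λ, y = cos φ sin λ, z = sin φ).
The central angle between the endpoints is δ = arccos(p₁·p₂) ≈ 2.546 rad (145.9°). The total great-circle distance is δ·R ≈ 2.546 × 6371 ≈ 16219 km, so the target fraction is f = 10000/16219 ≈ 0.617.
Interpolate at f ≈ 0.617 with slerp weights a = sin((1−f)δ)/sin δ ≈ 1.476, b = sin(fδ)/sin δ ≈ 1.782.
p = a·p₁ + b·p₂ ≈ (-0.696, -0.674, -0.247); φ = arcsin(p_z) ≈ -14.31°, λ = atan2(p_y, p_x) ≈ -135.90°.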